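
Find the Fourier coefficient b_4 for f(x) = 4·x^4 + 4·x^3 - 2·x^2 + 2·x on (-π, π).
b_4 = (1/π) ∫_{-π}^{π} f(x)·sin(4x) dx.
Evaluate the integral (use parity and integration by parts as needed): b_4 = -2·π^2 - 1/4.

Final answer: -2·π^2 - 1/4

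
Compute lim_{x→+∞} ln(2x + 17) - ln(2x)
This is an ∞ − ∞ indeterminate form.
Combine the logarithms: ln(2x+17) − ln(2x) = ln((2x+17)/(2x)) = ln(1 + 17/(2x)) → ln(1) = 0.
Limit = 0.

Final answer: 0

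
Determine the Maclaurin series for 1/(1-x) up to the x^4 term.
x^4 + x^3 + x^2 + x + 1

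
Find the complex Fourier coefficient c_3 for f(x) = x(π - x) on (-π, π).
Compute the real Fourier coefficients first: a_3 = 4/9, b_3 = 2·π/3.
Then c_3 = (a_3 − i·b_3)/2 = 2/9 - i·π/3.

Final answer: 2/9 - i·π/3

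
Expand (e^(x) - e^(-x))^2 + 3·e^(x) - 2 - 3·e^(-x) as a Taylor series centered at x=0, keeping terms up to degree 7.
x^7/840 + 8·x^6/45 + x^5/20 + 4·x^4/3 + x^3 + 4·x^2 + 6·x - 2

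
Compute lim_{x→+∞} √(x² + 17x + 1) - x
This is an ∞ − ∞ indeterminate form.
Multiply and divide by the conjugate √(x²+17x + 1) + x; the x² terms cancel, leaving (17x + 1)/(√(x²+17x + 1)+x) → 17/2.
Limit = 17/2.

Final answer: 17/2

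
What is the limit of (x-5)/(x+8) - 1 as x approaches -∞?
Evaluate the dominant behaviour as x → -∞; each term tends to a finite value or vanishes.
Limit = 0.

Final answer: 0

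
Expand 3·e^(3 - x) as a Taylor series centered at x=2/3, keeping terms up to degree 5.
3·e^(7/3) - 3·e^(7/3)·(x - 2/3) + 3·e^(7/3)·(x - 2/3)^2/2 - e^(7/3)·(x - 2/3)^3/2 + e^(7/3)·(x - 2/3)^4/8 - e^(7/3)·(x - 2/3)^5/40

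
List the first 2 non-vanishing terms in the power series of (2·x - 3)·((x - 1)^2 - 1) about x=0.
-7·x^2 + 6·x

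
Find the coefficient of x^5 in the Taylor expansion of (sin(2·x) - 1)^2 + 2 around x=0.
Expand to order 5: (sin(2·x) - 1)^2 + 2 = -8·x^5/15 - 16·x^4/3 + 8·x^3/3 + 4·x^2 - 4·x + 3 + O(x^6).
The coefficient of x^5 is -8/15.

Final answer: -8/15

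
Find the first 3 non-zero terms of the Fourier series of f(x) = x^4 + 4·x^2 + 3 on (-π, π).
(32 - 8·π^2)·cos(x) + (1 + 2·π^2)·cos(2·x) + 3 + 4·π^2/3 + π^4/5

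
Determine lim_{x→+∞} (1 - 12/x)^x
As x → +∞: this is the defining limit (1 - 12/x)^x → e^(-12).
Limit = e^(-12).

Final answer: e^(-12)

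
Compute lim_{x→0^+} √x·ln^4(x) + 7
The product is a 0·∞ indeterminate form at x → 0⁺.
Rewrite the product as ln^4(x) / x^(-1/2) and apply L'Hôpital, or use the standard hierarchy x^(-1/2) ≫ |ln x|^4 as x → 0⁺.
The indeterminate product → 0, so the limit = 7.

Final answer: 7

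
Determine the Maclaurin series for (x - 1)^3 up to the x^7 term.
x^3 - 3·x^2 + 3·x - 1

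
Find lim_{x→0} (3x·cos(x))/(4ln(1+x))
Both numerator and denominator → 0 as x → 0; this is a 0/0 indeterminate form.
Expand each to leading order near x = 0: numerator ~ 3·x, denominator ~ 4·x.
The limit of the ratio is 3/4.

Final answer: 3/4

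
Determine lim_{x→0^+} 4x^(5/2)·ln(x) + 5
The product is a 0·∞ indeterminate form at x → 0⁺.
Rewrite the product as 4·ln(x) / x^(-5/2) and apply L'Hôpital, or use the standard hierarchy x^(-5/2) ≫ |ln x| as x → 0⁺.
The indeterminate product → 0, so the limit = 5.

Final answer: 5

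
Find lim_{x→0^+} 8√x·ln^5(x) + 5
The product is a 0·∞ indeterminate form at x → 0⁺.
Rewrite the product as 8·ln^5(x) / x^(-1/2) and apply L'Hôpital, or use the standard hierarchy x^(-1/2) ≫ |ln x|^5 as x → 0⁺.
The indeterminate product → 0, so the limit = 5.

Final answer: 5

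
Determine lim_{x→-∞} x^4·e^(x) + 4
The product is a 0·∞ indeterminate form at x → -∞.
Rewrite the product as x^4 / e^(-x) (an ∞/∞ form) and apply L'Hôpital, or use the standard hierarchy e^(|x|) ≫ |x^4| as x → -∞.
The indeterminate product → 0, so the limit = 4.

Final answer: 4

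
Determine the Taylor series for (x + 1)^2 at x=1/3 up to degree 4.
16/9 + 8·(x - 1/3)/3 + (x - 1/3)^2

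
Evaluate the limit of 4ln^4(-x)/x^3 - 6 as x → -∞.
The quotient is an ∞/∞ indeterminate form as x → -∞.
Compare growth rates of the dominant terms (exponentials ≫ polynomials ≫ logarithms), or apply L'Hôpital's rule; the quotient → 0.
Adding the constant: 0 - 6 = -6. Limit = -6.

Final answer: -6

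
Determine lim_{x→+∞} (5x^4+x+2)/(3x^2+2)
This is an ∞/∞ indeterminate form as x → +∞.
Divide numerator and denominator by x^4 and let the lower-order terms vanish; the numerator's degree 4 exceeds the denominator's degree 2, so the quotient diverges.
Limit = ∞.

Final answer: ∞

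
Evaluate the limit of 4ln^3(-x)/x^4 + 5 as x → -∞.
The quotient is an ∞/∞ indeterminate form as x → -∞.
Compare growth rates of the dominant terms (exponentials ≫ polynomials ≫ logarithms), or apply L'Hôpital's rule; the quotient → 0.
Adding the constant: 0 + 5 = 5. Limit = 5.

Final answer: 5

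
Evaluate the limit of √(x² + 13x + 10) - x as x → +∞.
This is an ∞ − ∞ indeterminate form.
Multiply and divide by the conjugate √(x²+13x + 10) + x; the x² terms cancel, leaving (13x + 10)/(√(x²+13x + 10)+x) → 13/2.
Limit = 13/2.

Final answer: 13/2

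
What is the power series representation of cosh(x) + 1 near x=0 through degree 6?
x^6/720 + x^4/24 + x^2/2 + 2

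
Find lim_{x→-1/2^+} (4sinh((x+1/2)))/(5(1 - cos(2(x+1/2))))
Both numerator and denominator → 0 as x → -1/2^+; this is a 0/0 indeterminate form.
Expand each to leading order near x = -1/2: numerator ~ 4·(x + 1/2), denominator ~ 10·(x + 1/2)^2.
The limit of the ratio is ∞.

Final answer: ∞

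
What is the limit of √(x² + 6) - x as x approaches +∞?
This is an ∞ − ∞ indeterminate form.
Multiply and divide by the conjugate √(x²+6) + x; the x² terms cancel, leaving 6/(√(x²+6)+x) → 0.
Limit = 0.

Final answer: 0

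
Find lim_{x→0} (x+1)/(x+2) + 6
Direct substitution at x = 0 gives 13/2.

Final answer: 13/2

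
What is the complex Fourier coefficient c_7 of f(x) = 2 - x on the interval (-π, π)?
Compute the real Fourier coefficients first: a_7 = 0, b_7 = -2/7.
Then c_7 = (a_7 − i·b_7)/2 = i/7.

Final answer: i/7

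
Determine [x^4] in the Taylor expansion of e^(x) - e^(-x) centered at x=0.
Expand to order 4: e^(x) - e^(-x) = x^3/3 + 2·x + O(x^5).
The coefficient of x^4 is 0.

Final answer: 0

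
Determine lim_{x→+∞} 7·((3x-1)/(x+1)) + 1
Evaluate the dominant behaviour as x → +∞; each term tends to a finite value or vanishes.
Limit = 22.

Final answer: 22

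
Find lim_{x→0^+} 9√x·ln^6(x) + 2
The product is a 0·∞ indeterminate form at x → 0⁺.
Rewrite the product as 9·ln^6(x) / x^(-1/2) and apply L'Hôpital, or use the standard hierarchy x^(-1/2) ≫ |ln x|^6 as x → 0⁺.
The indeterminate product → 0, so the limit = 2.

Final answer: 2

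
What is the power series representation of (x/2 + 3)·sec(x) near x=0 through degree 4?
5·x^4/8 + x^3/4 + 3·x^2/2 + x/2 + 3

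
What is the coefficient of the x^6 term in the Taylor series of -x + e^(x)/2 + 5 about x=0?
Expand to order 6: -x + e^(x)/2 + 5 = x^6/1440 + x^5/240 + x^4/48 + x^3/12 + x^2/4 - x/2 + 11/2 + O(x^7).
The coefficient of x^6 is 1/1440.

Final answer: 1/1440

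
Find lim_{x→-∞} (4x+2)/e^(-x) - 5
The quotient is an ∞/∞ indeterminate form as x → -∞.
Compare growth rates of the dominant terms (exponentials ≫ polynomials ≫ logarithms), or apply L'Hôpital's rule; the quotient → 0.
Adding the constant: 0 - 5 = -5. Limit = -5.

Final answer: -5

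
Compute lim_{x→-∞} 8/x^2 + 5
Evaluate the dominant behaviour as x → -∞; each term tends to a finite value or vanishes.
Limit = 5.

Final answer: 5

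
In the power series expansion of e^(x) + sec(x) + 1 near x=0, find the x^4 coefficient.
Expand to order 4: e^(x) + sec(x) + 1 = x^4/4 + x^3/6 + x^2 + x + 3 + O(x^5).
The coefficient of x^4 is 1/4.

Final answer: 1/4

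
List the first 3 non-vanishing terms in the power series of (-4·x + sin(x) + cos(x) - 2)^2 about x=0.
10·x^2 + 6·x + 1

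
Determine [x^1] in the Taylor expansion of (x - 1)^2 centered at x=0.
Expand to order 1: (x - 1)^2 = 1 - 2·x + O(x^2).
The coefficient of x^1 is -2.

Final answer: -2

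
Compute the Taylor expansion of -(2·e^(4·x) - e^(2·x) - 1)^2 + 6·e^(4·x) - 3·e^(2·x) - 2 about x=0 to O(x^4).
-108·x^3 + 6·x^2 + 18·x + 1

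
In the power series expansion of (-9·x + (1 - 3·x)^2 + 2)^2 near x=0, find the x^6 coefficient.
Expand to order 6: (-9·x + (1 - 3·x)^2 + 2)^2 = 81·x^4 - 270·x^3 + 279·x^2 - 90·x + 9 + O(x^7).
The coefficient of x^6 is 0.

Final answer: 0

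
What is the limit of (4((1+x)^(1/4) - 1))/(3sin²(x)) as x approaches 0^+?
Both numerator and denominator → 0 as x → 0^+; this is a 0/0 indeterminate form.
Expand each to leading order near x = 0: numerator ~ x, denominator ~ 3·x^2.
The limit of the ratio is ∞.

Final answer: ∞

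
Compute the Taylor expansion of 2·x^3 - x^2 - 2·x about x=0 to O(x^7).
2·x^3 - x^2 - 2·x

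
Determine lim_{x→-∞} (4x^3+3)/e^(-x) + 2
The quotient is an ∞/∞ indeterminate form as x → -∞.
Compare growth rates of the dominant terms (exponentials ≫ polynomials ≫ logarithms), or apply L'Hôpital's rule; the quotient → 0.
Adding the constant: 0 + 2 = 2. Limit = 2.

Final answer: 2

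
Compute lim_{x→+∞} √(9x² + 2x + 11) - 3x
As x → +∞: multiply by the conjugate to get (2x+11)/(√(9x²+2x+11)+3x); the denominator ~ 6x, so the limit is 2/6 = 1/3.
Limit = 1/3.

Final answer: 1/3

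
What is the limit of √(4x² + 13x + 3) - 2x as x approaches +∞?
As x → +∞: multiply by the conjugate to get (13x+3)/(√(4x²+13x+3)+2x); the denominator ~ 4x, so the limit is 13/4.
Limit = 13/4.

Final answer: 13/4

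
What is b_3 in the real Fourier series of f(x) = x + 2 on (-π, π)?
b_3 = (1/π) ∫_{-π}^{π} f(x)·sin(3x) dx.
Evaluate the integral (use parity and integration by parts as needed): b_3 = 2/3.

Final answer: 2/3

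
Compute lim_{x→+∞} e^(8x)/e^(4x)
This is an ∞/∞ indeterminate form as x → +∞.
Rewrite e^(8x)/e^(4x) = e^((8−4)x) = e^(4x); the exponent coefficient is 4 > 0 so e^(4x) → ∞.
Limit = ∞.

Final answer: ∞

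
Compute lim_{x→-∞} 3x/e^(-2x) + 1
The quotient is an ∞/∞ indeterminate form as x → -∞.
Compare growth rates of the dominant terms (exponentials ≫ polynomials ≫ logarithms), or apply L'Hôpital's rule; the quotient → 0.
Adding the constant: 0 + 1 = 1. Limit = 1.

Final answer: 1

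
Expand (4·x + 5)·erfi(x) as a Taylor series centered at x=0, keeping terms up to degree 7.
5·x^7/(21·√(π)) + 4·x^6/(5·√(π)) + x^5/√(π) + 8·x^4/(3·√(π)) + 10·x^3/(3·√(π)) + 8·x^2/√(π) + 10·x/√(π)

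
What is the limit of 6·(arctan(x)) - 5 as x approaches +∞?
Evaluate the dominant behaviour as x → +∞; each term tends to a finite value or vanishes.
Limit = -5 + 3·π.

Final answer: -5 + 3·π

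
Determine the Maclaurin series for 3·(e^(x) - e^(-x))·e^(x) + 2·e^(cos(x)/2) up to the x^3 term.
4·x^3 + x^2·(6 - e^(1/2)/2) + 6·x + 2·e^(1/2)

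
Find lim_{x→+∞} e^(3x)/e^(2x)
This is an ∞/∞ indeterminate form as x → +∞.
Rewrite e^(3x)/e^(2x) = e^((3−2)x) = e^(x); the exponent coefficient is 1 > 0 so e^(x) → ∞.
Limit = ∞.

Final answer: ∞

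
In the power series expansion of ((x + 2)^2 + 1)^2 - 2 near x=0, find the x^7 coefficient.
Expand to order 7: ((x + 2)^2 + 1)^2 - 2 = x^4 + 8·x^3 + 26·x^2 + 40·x + 23 + O(x^8).
The coefficient of x^7 is 0.

Final answer: 0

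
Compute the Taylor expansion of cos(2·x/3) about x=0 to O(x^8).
-4·x^6/32805 + 2·x^4/243 - 2·x^2/9 + 1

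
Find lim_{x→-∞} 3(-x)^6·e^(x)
This is a 0·∞ indeterminate form at x → -∞.
Rewrite the product as 3(-x)^6 / e^(-x) (an ∞/∞ form) and apply L'Hôpital, or use the standard hierarchy e^(|x|) ≫ |(-x)^6| as x → -∞.
The indeterminate product → 0, so the limit = 0.

Final answer: 0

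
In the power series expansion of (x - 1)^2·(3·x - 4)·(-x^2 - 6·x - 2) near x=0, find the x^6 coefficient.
Expand to order 6: (x - 1)^2·(3·x - 4)·(-x^2 - 6·x - 2) = -3·x^5 - 8·x^4 + 43·x^3 - 42·x^2 + 2·x + 8 + O(x^7).
The coefficient of x^6 is 0.

Final answer: 0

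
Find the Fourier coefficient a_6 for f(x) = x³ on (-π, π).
a_6 = (1/π) ∫_{-π}^{π} f(x)·cos(6x) dx.
Evaluate the integral (use parity and integration by parts as needed): a_6 = 0.

Final answer: 0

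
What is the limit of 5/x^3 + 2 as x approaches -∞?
Evaluate the dominant behaviour as x → -∞; each term tends to a finite value or vanishes.
Limit = 2.

Final answer: 2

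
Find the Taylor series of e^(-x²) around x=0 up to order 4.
x^4/2 - x^2 + 1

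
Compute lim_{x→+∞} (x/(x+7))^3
As x → +∞: x/(x+7) = 1/(1 + 7/x) → 1, and the 3rd power of a limit-1 base also → 1.
Limit = 1.

Final answer: 1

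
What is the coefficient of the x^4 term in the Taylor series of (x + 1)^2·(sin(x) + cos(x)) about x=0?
Expand to order 4: (x + 1)^2·(sin(x) + cos(x)) = -19·x^4/24 - x^3/6 + 5·x^2/2 + 3·x + 1 + O(x^5).
The coefficient of x^4 is -19/24.

Final answer: -19/24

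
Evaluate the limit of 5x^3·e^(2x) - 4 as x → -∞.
The product is a 0·∞ indeterminate form at x → -∞.
Rewrite the product as 5x^3 / e^(-2x) (an ∞/∞ form) and apply L'Hôpital, or use the standard hierarchy e^(2|x|) ≫ |x^3| as x → -∞.
The indeterminate product → 0, so the limit = -4.

Final answer: -4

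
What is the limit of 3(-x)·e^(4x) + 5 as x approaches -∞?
The product is a 0·∞ indeterminate form at x → -∞.
Rewrite the product as 3(-x) / e^(-4x) (an ∞/∞ form) and apply L'Hôpital, or use the standard hierarchy e^(4|x|) ≫ |(-x)| as x → -∞.
The indeterminate product → 0, so the limit = 5.

Final answer: 5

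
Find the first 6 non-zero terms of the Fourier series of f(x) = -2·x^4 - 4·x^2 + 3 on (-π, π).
(-80 + 16·π^2)·cos(x) + (2 - 4·π^2)·cos(2·x) + (16/27 + 16·π^2/9)·cos(3·x) + (-π^2 - 5/8)·cos(4·x) + (304/625 + 16·π^2/25)·cos(5·x) - 2·π^4/5 - 4·π^2/3 + 3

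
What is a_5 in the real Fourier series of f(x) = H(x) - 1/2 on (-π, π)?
a_5 = (1/π) ∫_{-π}^{π} f(x)·cos(5x) dx.
Evaluate the integral (use parity and integration by parts as needed): a_5 = 0.

Final answer: 0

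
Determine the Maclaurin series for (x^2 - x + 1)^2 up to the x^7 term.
x^4 - 2·x^3 + 3·x^2 - 2·x + 1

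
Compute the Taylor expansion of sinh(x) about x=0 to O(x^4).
x^3/6 + x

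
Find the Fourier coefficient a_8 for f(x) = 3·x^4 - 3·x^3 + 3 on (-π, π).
a_8 = (1/π) ∫_{-π}^{π} f(x)·cos(8x) dx.
Evaluate the integral (use parity and integration by parts as needed): a_8 = -9/256 + 3·π^2/8.

Final answer: -9/256 + 3·π^2/8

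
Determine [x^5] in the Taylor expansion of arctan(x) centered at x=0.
Expand to order 5: arctan(x) = x^5/5 - x^3/3 + x + O(x^6).
The coefficient of x^5 is 1/5.

Final answer: 1/5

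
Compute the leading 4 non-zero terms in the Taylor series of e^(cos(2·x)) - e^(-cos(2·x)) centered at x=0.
x^6·(-124·e/45 - 4·e^(-1)/45) + x^4·(-4·e^(-1)/3 + 8·e/3) + x^2·(-2·e - 2·e^(-1)) - e^(-1) + e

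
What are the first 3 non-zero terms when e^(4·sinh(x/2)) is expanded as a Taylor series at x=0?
2·x^2 + 2·x + 1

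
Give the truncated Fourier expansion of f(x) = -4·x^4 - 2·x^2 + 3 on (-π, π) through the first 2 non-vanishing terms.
(-184 + 32·π^2)·cos(x) - 4·π^4/5 - 2·π^2/3 + 3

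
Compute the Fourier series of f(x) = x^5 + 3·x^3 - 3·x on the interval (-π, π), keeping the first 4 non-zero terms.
(-34·π^2 + 2·π^4 + 198)·sin(x) + (-π^4 + 2·π^2)·sin(2·x) + (-190/81 + 14·π^2/27 + 2·π^4/3)·sin(3·x) + (-π^4/2 - 7·π^2/8 + 117/64)·sin(4·x)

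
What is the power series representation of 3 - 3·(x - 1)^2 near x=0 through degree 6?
-3·x^2 + 6·x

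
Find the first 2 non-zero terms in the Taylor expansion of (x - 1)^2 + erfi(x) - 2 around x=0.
x·(-2 + 2/√(π)) - 1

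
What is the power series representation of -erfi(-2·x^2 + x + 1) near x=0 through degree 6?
-61·e·x^6/(5·√(π)) - 179·e·x^5/(15·√(π)) + 7·e·x^4/(3·√(π)) + 6·e·x^3/√(π) + 2·e·x^2/√(π) - 2·e·x/√(π) - erfi(1)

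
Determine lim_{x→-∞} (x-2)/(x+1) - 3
Evaluate the dominant behaviour as x → -∞; each term tends to a finite value or vanishes.
Limit = -2.

Final answer: -2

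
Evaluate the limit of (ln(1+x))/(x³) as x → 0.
Both numerator and denominator → 0 as x → 0; this is a 0/0 indeterminate form.
Expand each to leading order near x = 0: numerator ~ x, denominator ~ x^3.
The limit of the ratio is ∞.

Final answer: ∞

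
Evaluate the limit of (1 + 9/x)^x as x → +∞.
As x → +∞: this is the defining limit (1 + 9/x)^x → e^9.
Limit = e^(9).

Final answer: e^(9)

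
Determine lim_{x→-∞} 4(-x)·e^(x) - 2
The product is a 0·∞ indeterminate form at x → -∞.
Rewrite the product as 4(-x) / e^(-x) (an ∞/∞ form) and apply L'Hôpital, or use the standard hierarchy e^(|x|) ≫ |(-x)| as x → -∞.
The indeterminate product → 0, so the limit = -2.

Final answer: -2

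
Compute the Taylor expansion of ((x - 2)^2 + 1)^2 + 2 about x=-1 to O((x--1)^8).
102 - 120·(x + 1) + 56·(x + 1)^2 - 12·(x + 1)^3 + (x + 1)^4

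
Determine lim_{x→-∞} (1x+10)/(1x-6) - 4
Evaluate the dominant behaviour as x → -∞; each term tends to a finite value or vanishes.
Limit = -3.

Final answer: -3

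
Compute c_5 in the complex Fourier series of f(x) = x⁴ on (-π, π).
Compute the real Fourier coefficients first: a_5 = 48/625 - 8·π^2/25, b_5 = 0.
Then c_5 = (a_5 − i·b_5)/2 = 24/625 - 4·π^2/25.

Final answer: 24/625 - 4·π^2/25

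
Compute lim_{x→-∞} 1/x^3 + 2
Evaluate the dominant behaviour as x → -∞; each term tends to a finite value or vanishes.
Limit = 2.

Final answer: 2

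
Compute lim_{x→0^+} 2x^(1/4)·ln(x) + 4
The product is a 0·∞ indeterminate form at x → 0⁺.
Rewrite the product as 2·ln(x) / x^(-1/4) and apply L'Hôpital, or use the standard hierarchy x^(-1/4) ≫ |ln x| as x → 0⁺.
The indeterminate product → 0, so the limit = 4.

Final answer: 4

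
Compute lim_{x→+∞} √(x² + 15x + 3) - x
This is an ∞ − ∞ indeterminate form.
Multiply and divide by the conjugate √(x²+15x + 3) + x; the x² terms cancel, leaving (15x + 3)/(√(x²+15x + 3)+x) → 15/2.
Limit = 15/2.

Final answer: 15/2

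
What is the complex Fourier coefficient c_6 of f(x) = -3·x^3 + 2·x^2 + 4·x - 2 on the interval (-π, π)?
Compute the real Fourier coefficients first: a_6 = 2/9, b_6 = -3/2 + π^2.
Then c_6 = (a_6 − i·b_6)/2 = 1/9 - i·π^2/2 + 3·i/4.

Final answer: 1/9 - i·π^2/2 + 3·i/4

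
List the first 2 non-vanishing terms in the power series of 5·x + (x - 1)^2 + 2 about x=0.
3·x + 3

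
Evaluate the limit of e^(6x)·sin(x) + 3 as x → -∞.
Evaluate the dominant behaviour as x → -∞; each term tends to a finite value or vanishes.
Limit = 3.

Final answer: 3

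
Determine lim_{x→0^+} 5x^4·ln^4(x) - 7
The product is a 0·∞ indeterminate form at x → 0⁺.
Rewrite the product as 5·ln^4(x) / x^(-4) and apply L'Hôpital, or use the standard hierarchy x^(-4) ≫ |ln x|^4 as x → 0⁺.
The indeterminate product → 0, so the limit = -7.

Final answer: -7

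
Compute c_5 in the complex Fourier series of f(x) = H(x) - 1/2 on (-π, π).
Compute the real Fourier coefficients first: a_5 = 0, b_5 = 2/(5·π).
Then c_5 = (a_5 − i·b_5)/2 = -i/(5·π).

Final answer: -i/(5·π)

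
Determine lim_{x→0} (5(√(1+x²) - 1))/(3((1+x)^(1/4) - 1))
Both numerator and denominator → 0 as x → 0; this is a 0/0 indeterminate form.
Expand each to leading order near x = 0: numerator ~ 5·x^2/2, denominator ~ 3·x/4.
The limit of the ratio is 0.

Final answer: 0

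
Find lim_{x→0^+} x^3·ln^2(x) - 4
The product is a 0·∞ indeterminate form at x → 0⁺.
Rewrite the product as ln^2(x) / x^(-3) and apply L'Hôpital, or use the standard hierarchy x^(-3) ≫ |ln x|^2 as x → 0⁺.
The indeterminate product → 0, so the limit = -4.

Final answer: -4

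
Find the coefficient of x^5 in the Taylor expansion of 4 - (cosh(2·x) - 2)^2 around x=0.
Expand to order 5: 4 - (cosh(2·x) - 2)^2 = -8·x^4/3 + 4·x^2 + 3 + O(x^6).
The coefficient of x^5 is 0.

Final answer: 0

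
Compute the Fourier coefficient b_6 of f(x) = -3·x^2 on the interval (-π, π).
b_6 = (1/π) ∫_{-π}^{π} f(x)·sin(6x) dx.
Evaluate the integral (use parity and integration by parts as needed): b_6 = 0.

Final answer: 0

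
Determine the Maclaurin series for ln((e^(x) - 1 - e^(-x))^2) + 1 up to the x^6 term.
-1208·x^6/45 - 31·x^5/2 - 28·x^4/3 - 6·x^3 - 4·x^2 - 4·x + 1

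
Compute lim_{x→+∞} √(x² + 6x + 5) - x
As x → +∞: multiply by the conjugate to get (6x+5)/(√(x²+6x+5)+x); the denominator ~ 2x, so the limit is 6/2 = 3.
Limit = 3.

Final answer: 3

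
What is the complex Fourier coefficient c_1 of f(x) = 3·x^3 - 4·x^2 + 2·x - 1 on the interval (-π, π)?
Compute the real Fourier coefficients first: a_1 = 16, b_1 = -32 + 6·π^2.
Then c_1 = (a_1 − i·b_1)/2 = 8 - 3·i·π^2 + 16·i.

Final answer: 8 - 3·i·π^2 + 16·i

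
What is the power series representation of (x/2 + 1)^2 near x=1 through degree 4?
9/4 + 3·(x - 1)/2 + (x - 1)^2/4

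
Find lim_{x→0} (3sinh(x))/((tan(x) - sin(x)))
Both numerator and denominator → 0 as x → 0; this is a 0/0 indeterminate form.
Expand each to leading order near x = 0: numerator ~ 3·x, denominator ~ x^3/2.
The limit of the ratio is ∞.

Final answer: ∞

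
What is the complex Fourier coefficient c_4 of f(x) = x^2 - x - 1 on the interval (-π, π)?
Compute the real Fourier coefficients first: a_4 = 1/4, b_4 = 1/2.
Then c_4 = (a_4 − i·b_4)/2 = 1/8 - i/4.

Final answer: 1/8 - i/4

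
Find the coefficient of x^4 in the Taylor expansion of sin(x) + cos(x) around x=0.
Expand to order 4: sin(x) + cos(x) = x^4/24 - x^3/6 - x^2/2 + x + 1 + O(x^5).
The coefficient of x^4 is 1/24.

Final answer: 1/24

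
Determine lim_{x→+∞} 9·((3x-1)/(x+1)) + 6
Evaluate the dominant behaviour as x → +∞; each term tends to a finite value or vanishes.
Limit = 33.

Final answer: 33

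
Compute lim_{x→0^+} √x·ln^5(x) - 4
The product is a 0·∞ indeterminate form at x → 0⁺.
Rewrite the product as ln^5(x) / x^(-1/2) and apply L'Hôpital, or use the standard hierarchy x^(-1/2) ≫ |ln x|^5 as x → 0⁺.
The indeterminate product → 0, so the limit = -4.

Final answer: -4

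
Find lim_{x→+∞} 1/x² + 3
Evaluate the dominant behaviour as x → +∞; each term tends to a finite value or vanishes.
Limit = 3.

Final answer: 3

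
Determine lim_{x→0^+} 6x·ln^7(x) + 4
The product is a 0·∞ indeterminate form at x → 0⁺.
Rewrite the product as 6·ln^7(x) / x^(-1) and apply L'Hôpital, or use the standard hierarchy x^(-1) ≫ |ln x|^7 as x → 0⁺.
The indeterminate product → 0, so the limit = 4.

Final answer: 4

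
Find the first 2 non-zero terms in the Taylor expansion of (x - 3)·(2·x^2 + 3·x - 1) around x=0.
3 - 10·x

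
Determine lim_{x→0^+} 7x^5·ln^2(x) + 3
The product is a 0·∞ indeterminate form at x → 0⁺.
Rewrite the product as 7·ln^2(x) / x^(-5) and apply L'Hôpital, or use the standard hierarchy x^(-5) ≫ |ln x|^2 as x → 0⁺.
The indeterminate product → 0, so the limit = 3.

Final answer: 3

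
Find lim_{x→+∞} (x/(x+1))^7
As x → +∞: x/(x+1) = 1/(1 + 1/x) → 1, and the 7th power of a limit-1 base also → 1.
Limit = 1.

Final answer: 1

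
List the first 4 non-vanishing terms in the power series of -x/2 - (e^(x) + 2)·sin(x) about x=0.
x^6/90 + x^5/60 - x^2 - 7·x/2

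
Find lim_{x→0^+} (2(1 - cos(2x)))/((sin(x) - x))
Both numerator and denominator → 0 as x → 0^+; this is a 0/0 indeterminate form.
Expand each to leading order near x = 0: numerator ~ 4·x^2, denominator ~ -x^3/6.
The limit of the ratio is -∞.

Final answer: -∞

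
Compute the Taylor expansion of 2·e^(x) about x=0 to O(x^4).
x^3/3 + x^2 + 2·x + 2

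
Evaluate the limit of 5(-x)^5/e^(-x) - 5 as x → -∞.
The quotient is an ∞/∞ indeterminate form as x → -∞.
Compare growth rates of the dominant terms (exponentials ≫ polynomials ≫ logarithms), or apply L'Hôpital's rule; the quotient → 0.
Adding the constant: 0 - 5 = -5. Limit = -5.

Final answer: -5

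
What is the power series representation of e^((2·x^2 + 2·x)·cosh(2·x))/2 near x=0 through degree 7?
14816·x^7/315 + 1262·x^6/45 + 242·x^5/15 + 28·x^4/3 + 14·x^3/3 + 2·x^2 + x + 1/2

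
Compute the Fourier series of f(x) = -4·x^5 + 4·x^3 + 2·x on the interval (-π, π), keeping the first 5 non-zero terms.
(-1004 - 8·π^4 + 168·π^2)·sin(x) + (-24·π^2 + 34 + 4·π^4)·sin(2·x) + (-8·π^4/3 - 356/81 + 232·π^2/27)·sin(3·x) + (-9·π^2/2 + 11/16 + 2·π^4)·sin(4·x) + (-8·π^4/5 + 68/625 + 72·π^2/25)·sin(5·x)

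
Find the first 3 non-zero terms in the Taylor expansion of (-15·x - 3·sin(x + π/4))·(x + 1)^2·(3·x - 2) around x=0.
x^2·(15 - 6·√(2)) + x·(9·√(2)/2 + 30) + 3·√(2)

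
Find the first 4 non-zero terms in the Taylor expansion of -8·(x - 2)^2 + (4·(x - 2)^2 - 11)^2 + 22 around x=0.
-128·x^3 + 288·x^2 - 128·x + 15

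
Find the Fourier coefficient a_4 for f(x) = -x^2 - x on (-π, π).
a_4 = (1/π) ∫_{-π}^{π} f(x)·cos(4x) dx.
Evaluate the integral (use parity and integration by parts as needed): a_4 = -1/4.

Final answer: -1/4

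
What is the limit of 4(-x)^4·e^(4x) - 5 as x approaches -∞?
The product is a 0·∞ indeterminate form at x → -∞.
Rewrite the product as 4(-x)^4 / e^(-4x) (an ∞/∞ form) and apply L'Hôpital, or use the standard hierarchy e^(4|x|) ≫ |(-x)^4| as x → -∞.
The indeterminate product → 0, so the limit = -5.

Final answer: -5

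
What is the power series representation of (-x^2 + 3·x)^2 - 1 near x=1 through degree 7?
3 + 4·(x - 1) - 3·(x - 1)^2 - 2·(x - 1)^3 + (x - 1)^4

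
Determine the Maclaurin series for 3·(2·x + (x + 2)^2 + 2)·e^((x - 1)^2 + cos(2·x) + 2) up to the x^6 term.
-83·x^6·e^(4)/10 - 119·x^5·e^(4)/5 + 12·x^4·e^(4) + 24·x^3·e^(4) - 15·x^2·e^(4) - 18·x·e^(4) + 18·e^(4)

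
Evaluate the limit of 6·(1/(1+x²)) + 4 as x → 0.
Direct substitution at x = 0 gives 10.

Final answer: 10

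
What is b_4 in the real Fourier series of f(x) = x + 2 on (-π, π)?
b_4 = (1/π) ∫_{-π}^{π} f(x)·sin(4x) dx.
Evaluate the integral (use parity and integration by parts as needed): b_4 = -1/2.

Final answer: -1/2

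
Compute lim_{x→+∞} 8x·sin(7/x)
As x → +∞: let u = 7/x → 0⁺; then 8·x·sin(7/x) = 8·7·sin(u)/u → 8·7·1 = 56.
Limit = 56.

Final answer: 56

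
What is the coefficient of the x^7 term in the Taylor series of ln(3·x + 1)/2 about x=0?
Expand to order 7: ln(3·x + 1)/2 = 2187·x^7/14 - 243·x^6/4 + 243·x^5/10 - 81·x^4/8 + 9·x^3/2 - 9·x^2/4 + 3·x/2 + O(x^8).
The coefficient of x^7 is 2187/14.

Final answer: 2187/14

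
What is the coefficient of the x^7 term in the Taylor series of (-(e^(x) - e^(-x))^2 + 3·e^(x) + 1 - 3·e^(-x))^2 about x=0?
-2183/420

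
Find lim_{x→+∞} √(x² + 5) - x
This is an ∞ − ∞ indeterminate form.
Multiply and divide by the conjugate √(x²+5) + x; the x² terms cancel, leaving 5/(√(x²+5)+x) → 0.
Limit = 0.

Final answer: 0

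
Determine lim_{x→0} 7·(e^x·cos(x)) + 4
Direct substitution at x = 0 gives 11.

Final answer: 11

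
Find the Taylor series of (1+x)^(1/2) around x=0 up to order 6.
-21·x^6/1024 + 7·x^5/256 - 5·x^4/128 + x^3/16 - x^2/8 + x/2 + 1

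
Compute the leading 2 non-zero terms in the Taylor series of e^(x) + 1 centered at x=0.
x + 2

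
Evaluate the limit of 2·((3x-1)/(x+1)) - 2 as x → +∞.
Evaluate the dominant behaviour as x → +∞; each term tends to a finite value or vanishes.
Limit = 4.

Final answer: 4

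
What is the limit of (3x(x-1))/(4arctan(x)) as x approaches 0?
Both numerator and denominator → 0 as x → 0; this is a 0/0 indeterminate form.
Expand each to leading order near x = 0: numerator ~ -3·x, denominator ~ 4·x.
The limit of the ratio is -3/4.

Final answer: -3/4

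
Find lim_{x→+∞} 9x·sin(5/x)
As x → +∞: let u = 5/x → 0⁺; then 9·x·sin(5/x) = 9·5·sin(u)/u → 9·5·1 = 45.
Limit = 45.

Final answer: 45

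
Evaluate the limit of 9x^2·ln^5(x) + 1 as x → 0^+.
The product is a 0·∞ indeterminate form at x → 0⁺.
Rewrite the product as 9·ln^5(x) / x^(-2) and apply L'Hôpital, or use the standard hierarchy x^(-2) ≫ |ln x|^5 as x → 0⁺.
The indeterminate product → 0, so the limit = 1.

Final answer: 1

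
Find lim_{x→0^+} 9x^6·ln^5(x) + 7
The product is a 0·∞ indeterminate form at x → 0⁺.
Rewrite the product as 9·ln^5(x) / x^(-6) and apply L'Hôpital, or use the standard hierarchy x^(-6) ≫ |ln x|^5 as x → 0⁺.
The indeterminate product → 0, so the limit = 7.

Final answer: 7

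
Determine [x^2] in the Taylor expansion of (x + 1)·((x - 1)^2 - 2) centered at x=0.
Expand to order 2: (x + 1)·((x - 1)^2 - 2) = -x^2 - 3·x - 1 + O(x^3).
The coefficient of x^2 is -1.

Final answer: -1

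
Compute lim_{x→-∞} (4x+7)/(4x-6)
Evaluate the dominant behaviour as x → -∞; each term tends to a finite value or vanishes.
Limit = 1.

Final answer: 1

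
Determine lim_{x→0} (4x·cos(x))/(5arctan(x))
Both numerator and denominator → 0 as x → 0; this is a 0/0 indeterminate form.
Expand each to leading order near x = 0: numerator ~ 4·x, denominator ~ 5·x.
The limit of the ratio is 4/5.

Final answer: 4/5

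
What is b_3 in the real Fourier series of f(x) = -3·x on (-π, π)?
b_3 = (1/π) ∫_{-π}^{π} f(x)·sin(3x) dx.
Evaluate the integral (use parity and integration by parts as needed): b_3 = -2.

Final answer: -2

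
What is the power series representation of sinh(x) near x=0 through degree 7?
x^7/5040 + x^5/120 + x^3/6 + x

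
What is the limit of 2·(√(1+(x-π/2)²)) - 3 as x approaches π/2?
Direct substitution at x = π/2 gives -1.

Final answer: -1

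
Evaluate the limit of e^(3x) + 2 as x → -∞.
Evaluate the dominant behaviour as x → -∞; each term tends to a finite value or vanishes.
Limit = 2.

Final answer: 2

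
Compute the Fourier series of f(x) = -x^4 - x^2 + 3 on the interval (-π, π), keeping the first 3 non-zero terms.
(-44 + 8·π^2)·cos(x) + (2 - 2·π^2)·cos(2·x) - π^4/5 - π^2/3 + 3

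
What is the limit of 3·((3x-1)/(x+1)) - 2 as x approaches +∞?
Evaluate the dominant behaviour as x → +∞; each term tends to a finite value or vanishes.
Limit = 7.

Final answer: 7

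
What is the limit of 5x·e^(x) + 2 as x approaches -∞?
The product is a 0·∞ indeterminate form at x → -∞.
Rewrite the product as 5x / e^(-x) (an ∞/∞ form) and apply L'Hôpital, or use the standard hierarchy e^(|x|) ≫ |x| as x → -∞.
The indeterminate product → 0, so the limit = 2.

Final answer: 2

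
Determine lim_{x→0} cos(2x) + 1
Direct substitution at x = 0 gives 2.

Final answer: 2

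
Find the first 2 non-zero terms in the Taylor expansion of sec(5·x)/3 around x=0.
25·x^2/6 + 1/3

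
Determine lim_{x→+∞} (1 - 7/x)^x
As x → +∞: this is the defining limit (1 - 7/x)^x → e^(-7).
Limit = e^(-7).

Final answer: e^(-7)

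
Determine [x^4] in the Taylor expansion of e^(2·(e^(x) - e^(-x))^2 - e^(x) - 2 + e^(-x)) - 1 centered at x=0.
52·e^(-2)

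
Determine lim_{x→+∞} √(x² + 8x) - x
This is an ∞ − ∞ indeterminate form.
Multiply and divide by the conjugate √(x²+8x) + x; the x² terms cancel, leaving (8x)/(√(x²+8x)+x) → 8/2 = 4.
Limit = 4.

Final answer: 4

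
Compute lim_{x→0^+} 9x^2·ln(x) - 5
The product is a 0·∞ indeterminate form at x → 0⁺.
Rewrite the product as 9·ln(x) / x^(-2) and apply L'Hôpital, or use the standard hierarchy x^(-2) ≫ |ln x| as x → 0⁺.
The indeterminate product → 0, so the limit = -5.

Final answer: -5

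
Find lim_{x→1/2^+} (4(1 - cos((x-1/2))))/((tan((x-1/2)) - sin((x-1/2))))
Both numerator and denominator → 0 as x → 1/2^+; this is a 0/0 indeterminate form.
Expand each to leading order near x = 1/2: numerator ~ 2·(x - 1/2)^2, denominator ~ (x - 1/2)^3/2.
The limit of the ratio is ∞.

Final answer: ∞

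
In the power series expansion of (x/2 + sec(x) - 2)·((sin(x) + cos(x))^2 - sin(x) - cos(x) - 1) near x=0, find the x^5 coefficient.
Expand to order 5: (x/2 + sec(x) - 2)·((sin(x) + cos(x))^2 - sin(x) - cos(x) - 1) = -157·x^5/240 - x^4/2 + 23·x^3/12 - x^2/2 - 3·x/2 + 1 + O(x^6).
The coefficient of x^5 is -157/240.

Final answer: -157/240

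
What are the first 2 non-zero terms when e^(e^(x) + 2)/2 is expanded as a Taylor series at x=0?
x·e^(3)/2 + e^(3)/2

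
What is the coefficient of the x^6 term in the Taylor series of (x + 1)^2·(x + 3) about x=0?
Expand to order 6: (x + 1)^2·(x + 3) = x^3 + 5·x^2 + 7·x + 3 + O(x^7).
The coefficient of x^6 is 0.

Final answer: 0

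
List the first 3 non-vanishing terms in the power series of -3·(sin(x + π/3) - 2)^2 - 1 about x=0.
-3·x^2·(-2 + √(3)/2)^2·(1/(4·(-2 + √(3)/2)^2) - √(3)/(2·(-2 + √(3)/2))) + x·(6 - 3·√(3)/2) - 3·(-2 + √(3)/2)^2 - 1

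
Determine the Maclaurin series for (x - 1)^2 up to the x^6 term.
x^2 - 2·x + 1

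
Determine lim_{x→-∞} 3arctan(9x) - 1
Evaluate the dominant behaviour as x → -∞; each term tends to a finite value or vanishes.
Limit = -3·π/2 - 1.

Final answer: -3·π/2 - 1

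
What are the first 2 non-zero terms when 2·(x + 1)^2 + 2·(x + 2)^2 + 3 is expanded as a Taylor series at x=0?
12·x + 13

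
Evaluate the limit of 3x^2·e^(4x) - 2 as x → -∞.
The product is a 0·∞ indeterminate form at x → -∞.
Rewrite the product as 3x^2 / e^(-4x) (an ∞/∞ form) and apply L'Hôpital, or use the standard hierarchy e^(4|x|) ≫ |x^2| as x → -∞.
The indeterminate product → 0, so the limit = -2.

Final answer: -2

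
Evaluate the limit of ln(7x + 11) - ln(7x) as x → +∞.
This is an ∞ − ∞ indeterminate form.
Combine the logarithms: ln(7x+11) − ln(7x) = ln((7x+11)/(7x)) = ln(1 + 11/(7x)) → ln(1) = 0.
Limit = 0.

Final answer: 0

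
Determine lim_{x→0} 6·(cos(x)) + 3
Direct substitution at x = 0 gives 9.

Final answer: 9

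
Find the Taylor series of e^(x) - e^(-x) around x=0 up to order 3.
x^3/3 + 2·x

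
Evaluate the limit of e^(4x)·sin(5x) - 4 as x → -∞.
Evaluate the dominant behaviour as x → -∞; each term tends to a finite value or vanishes.
Limit = -4.

Final answer: -4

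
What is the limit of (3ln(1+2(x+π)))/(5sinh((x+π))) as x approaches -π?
Both numerator and denominator → 0 as x → -π; this is a 0/0 indeterminate form.
Expand each to leading order near x = -π: numerator ~ 6·(x + π), denominator ~ 5·(x + π).
The limit of the ratio is 6/5.

Final answer: 6/5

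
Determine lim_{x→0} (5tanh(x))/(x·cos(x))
Both numerator and denominator → 0 as x → 0; this is a 0/0 indeterminate form.
Expand each to leading order near x = 0: numerator ~ 5·x, denominator ~ x.
The limit of the ratio is 5.

Final answer: 5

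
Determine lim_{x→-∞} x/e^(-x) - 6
The quotient is an ∞/∞ indeterminate form as x → -∞.
Compare growth rates of the dominant terms (exponentials ≫ polynomials ≫ logarithms), or apply L'Hôpital's rule; the quotient → 0.
Adding the constant: 0 - 6 = -6. Limit = -6.

Final answer: -6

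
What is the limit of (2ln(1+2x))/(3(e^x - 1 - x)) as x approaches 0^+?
Both numerator and denominator → 0 as x → 0^+; this is a 0/0 indeterminate form.
Expand each to leading order near x = 0: numerator ~ 4·x, denominator ~ 3·x^2/2.
The limit of the ratio is ∞.

Final answer: ∞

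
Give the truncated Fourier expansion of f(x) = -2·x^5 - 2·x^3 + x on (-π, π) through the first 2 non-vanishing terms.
(-454 - 4·π^4 + 76·π^2)·sin(x) + (-8·π^2 + 11 + 2·π^4)·sin(2·x)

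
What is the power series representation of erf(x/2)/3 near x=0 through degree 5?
x^5/(480·√(π)) - x^3/(36·√(π)) + x/(3·√(π))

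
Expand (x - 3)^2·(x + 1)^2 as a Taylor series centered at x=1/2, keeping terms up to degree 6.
225/16 + 15·(x - 1/2)/2 - 13·(x - 1/2)^2/2 - 2·(x - 1/2)^3 + (x - 1/2)^4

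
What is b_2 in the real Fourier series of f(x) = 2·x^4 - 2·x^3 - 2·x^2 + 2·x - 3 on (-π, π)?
b_2 = (1/π) ∫_{-π}^{π} f(x)·sin(2x) dx.
Evaluate the integral (use parity and integration by parts as needed): b_2 = -5 + 2·π^2.

Final answer: -5 + 2·π^2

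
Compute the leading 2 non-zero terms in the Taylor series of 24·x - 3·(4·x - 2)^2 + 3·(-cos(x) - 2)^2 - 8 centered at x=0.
72·x + 7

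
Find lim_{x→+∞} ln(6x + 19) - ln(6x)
This is an ∞ − ∞ indeterminate form.
Combine the logarithms: ln(6x+19) − ln(6x) = ln((6x+19)/(6x)) = ln(1 + 19/(6x)) → ln(1) = 0.
Limit = 0.

Final answer: 0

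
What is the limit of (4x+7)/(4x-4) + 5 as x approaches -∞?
Evaluate the dominant behaviour as x → -∞; each term tends to a finite value or vanishes.
Limit = 6.

Final answer: 6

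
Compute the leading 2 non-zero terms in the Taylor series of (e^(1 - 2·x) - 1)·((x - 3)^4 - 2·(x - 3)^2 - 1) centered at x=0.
x·(96 - 220·e) - 62 + 62·e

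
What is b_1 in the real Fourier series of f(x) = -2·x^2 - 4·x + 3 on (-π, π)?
b_1 = (1/π) ∫_{-π}^{π} f(x)·sin(1x) dx.
Evaluate the integral (use parity and integration by parts as needed): b_1 = -8.

Final answer: -8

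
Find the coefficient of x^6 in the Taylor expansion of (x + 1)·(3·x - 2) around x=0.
Expand to order 6: (x + 1)·(3·x - 2) = 3·x^2 + x - 2 + O(x^7).
The coefficient of x^6 is 0.

Final answer: 0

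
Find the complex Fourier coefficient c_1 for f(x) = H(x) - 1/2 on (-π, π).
Compute the real Fourier coefficients first: a_1 = 0, b_1 = 2/π.
Then c_1 = (a_1 − i·b_1)/2 = -i/π.

Final answer: -i/π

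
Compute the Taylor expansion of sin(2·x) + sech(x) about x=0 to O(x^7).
-61·x^6/720 + 4·x^5/15 + 5·x^4/24 - 4·x^3/3 - x^2/2 + 2·x + 1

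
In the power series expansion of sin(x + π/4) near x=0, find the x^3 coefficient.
Expand to order 3: sin(x + π/4) = -√(2)·x^3/12 - √(2)·x^2/4 + √(2)·x/2 + √(2)/2 + O(x^4).
The coefficient of x^3 is -√(2)/12.

Final answer: -√(2)/12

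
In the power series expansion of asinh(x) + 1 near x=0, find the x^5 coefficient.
Expand to order 5: asinh(x) + 1 = 3·x^5/40 - x^3/6 + x + 1 + O(x^6).
The coefficient of x^5 is 3/40.

Final answer: 3/40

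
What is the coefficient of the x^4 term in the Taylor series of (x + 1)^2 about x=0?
Expand to order 4: (x + 1)^2 = x^2 + 2·x + 1 + O(x^5).
The coefficient of x^4 is 0.

Final answer: 0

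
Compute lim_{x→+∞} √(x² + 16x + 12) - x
This is an ∞ − ∞ indeterminate form.
Multiply and divide by the conjugate √(x²+16x + 12) + x; the x² terms cancel, leaving (16x + 12)/(√(x²+16x + 12)+x) → 16/2 = 8.
Limit = 8.

Final answer: 8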